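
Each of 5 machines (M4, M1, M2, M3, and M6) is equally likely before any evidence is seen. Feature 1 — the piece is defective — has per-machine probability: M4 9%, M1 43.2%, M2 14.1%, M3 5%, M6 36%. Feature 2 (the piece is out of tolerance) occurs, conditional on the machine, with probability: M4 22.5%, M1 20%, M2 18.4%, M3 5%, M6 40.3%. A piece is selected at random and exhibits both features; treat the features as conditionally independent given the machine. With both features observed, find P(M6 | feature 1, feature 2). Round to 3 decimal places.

With a uniform prior (1/5 each), posterior ∝ likelihood:
  M4: 0.09 × 0.225 = 0.02025
  M1: 0.432 × 0.2 = 0.0864
  M2: 0.141 × 0.184 = 0.025944
  M3: 0.05 × 0.05 = 0.0025
  M6: 0.36 × 0.403 = 0.14508
Total = 0.280174.
P(M6 | evidence) = 0.14508 / 0.280174 ≈ 0.518.

0.518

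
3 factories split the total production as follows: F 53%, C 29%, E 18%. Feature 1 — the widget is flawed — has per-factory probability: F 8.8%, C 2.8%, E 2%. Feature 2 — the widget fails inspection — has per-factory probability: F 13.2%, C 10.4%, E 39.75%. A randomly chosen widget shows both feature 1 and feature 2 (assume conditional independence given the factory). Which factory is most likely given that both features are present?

Unnormalized posteriors (prior × likelihood):
  F: 0.53 × 0.088 × 0.132 = 0.00615648
  C: 0.29 × 0.028 × 0.104 = 0.00084448
  E: 0.18 × 0.02 × 0.3975 = 0.001431
Total = 0.00843196.
Largest term belongs to F, so F is most probable.

F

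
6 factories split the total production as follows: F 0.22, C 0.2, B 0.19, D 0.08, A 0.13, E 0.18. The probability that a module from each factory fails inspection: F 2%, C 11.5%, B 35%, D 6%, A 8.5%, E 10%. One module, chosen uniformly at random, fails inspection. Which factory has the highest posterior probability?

Unnormalized posteriors (prior × likelihood):
  F: 0.22 × 0.02 = 0.0044
  C: 0.2 × 0.115 = 0.023
  B: 0.19 × 0.35 = 0.0665
  D: 0.08 × 0.06 = 0.0048
  A: 0.13 × 0.085 = 0.01105
  E: 0.18 × 0.1 = 0.018
Sum = 0.12775.
Largest term belongs to B, so B is most probable.

B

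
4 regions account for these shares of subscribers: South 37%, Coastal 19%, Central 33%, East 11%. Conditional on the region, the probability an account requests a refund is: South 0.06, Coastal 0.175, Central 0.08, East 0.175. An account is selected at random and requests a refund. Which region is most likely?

Compute prior × likelihood for every hypothesis:
  South: 0.37 × 0.06 = 0.0222
  Coastal: 0.19 × 0.175 = 0.03325
  Central: 0.33 × 0.08 = 0.0264
  East: 0.11 × 0.175 = 0.01925
Normalizing constant = 0.1011.
Largest term belongs to Coastal, so Coastal is most probable.

Coastal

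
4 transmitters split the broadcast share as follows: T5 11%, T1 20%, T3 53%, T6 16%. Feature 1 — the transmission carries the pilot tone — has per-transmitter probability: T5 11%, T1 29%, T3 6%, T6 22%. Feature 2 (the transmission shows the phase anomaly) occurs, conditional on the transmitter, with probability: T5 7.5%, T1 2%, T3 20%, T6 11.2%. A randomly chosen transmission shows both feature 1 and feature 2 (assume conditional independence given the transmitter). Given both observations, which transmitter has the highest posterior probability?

T3

Unnormalized posteriors (prior × likelihood):
  T5: 0.11 × 0.11 × 0.075 = 0.0009075
  T1: 0.2 × 0.29 × 0.02 = 0.00116
  T3: 0.53 × 0.06 × 0.2 = 0.00636
  T6: 0.16 × 0.22 × 0.112 = 0.0039424
Normalizing constant = 0.0123699.
Largest term belongs to T3, so T3 is most probable.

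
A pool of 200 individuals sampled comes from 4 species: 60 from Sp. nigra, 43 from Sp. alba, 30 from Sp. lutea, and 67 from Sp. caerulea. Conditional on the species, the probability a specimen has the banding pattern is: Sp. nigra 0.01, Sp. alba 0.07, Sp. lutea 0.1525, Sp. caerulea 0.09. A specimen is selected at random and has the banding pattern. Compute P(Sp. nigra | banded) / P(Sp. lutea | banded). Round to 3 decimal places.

0.131

Unnormalized posteriors (prior × likelihood):
  Sp. nigra: 0.3 × 0.01 = 0.003
  Sp. alba: 0.215 × 0.07 = 0.01505
  Sp. lutea: 0.15 × 0.1525 = 0.022875
  Sp. caerulea: 0.335 × 0.09 = 0.03015
Normalizing constant = 0.071075.
The ratio is 0.003 / 0.022875 (the normalizer cancels) = 0.131.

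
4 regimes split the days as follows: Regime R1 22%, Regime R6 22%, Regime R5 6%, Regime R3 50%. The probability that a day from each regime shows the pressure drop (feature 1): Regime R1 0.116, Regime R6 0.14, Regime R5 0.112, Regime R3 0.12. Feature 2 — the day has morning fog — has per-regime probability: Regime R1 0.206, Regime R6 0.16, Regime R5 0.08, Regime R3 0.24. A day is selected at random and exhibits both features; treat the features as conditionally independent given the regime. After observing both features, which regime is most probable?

Prior × likelihood for each hypothesis:
  Regime R1: 0.22 × 0.116 × 0.206 = 0.00525712
  Regime R6: 0.22 × 0.14 × 0.16 = 0.004928
  Regime R5: 0.06 × 0.112 × 0.08 = 0.0005376
  Regime R3: 0.5 × 0.12 × 0.24 = 0.0144
Sum = 0.02512272.
Largest term belongs to Regime R3, so Regime R3 is most probable.

Regime R3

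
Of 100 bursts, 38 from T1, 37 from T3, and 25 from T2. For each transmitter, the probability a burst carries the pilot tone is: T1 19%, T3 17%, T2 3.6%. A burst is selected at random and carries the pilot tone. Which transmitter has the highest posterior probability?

Compute prior × likelihood for every hypothesis:
  T1: 0.38 × 0.19 = 0.0722
  T3: 0.37 × 0.17 = 0.0629
  T2: 0.25 × 0.036 = 0.009
Sum = 0.1441.
Largest term belongs to T1, so T1 is most probable.

T1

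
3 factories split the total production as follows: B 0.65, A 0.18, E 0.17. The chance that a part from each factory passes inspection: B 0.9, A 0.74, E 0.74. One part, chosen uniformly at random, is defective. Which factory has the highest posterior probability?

B

Taking complements, P(defective | each) = B 0.1, A 0.26, E 0.26.
By Bayes' rule, posterior ∝ prior × likelihood:
  B: 0.65 × 0.1 = 0.065
  A: 0.18 × 0.26 = 0.0468
  E: 0.17 × 0.26 = 0.0442
Total = 0.156.
Largest term belongs to B, so B is most probable.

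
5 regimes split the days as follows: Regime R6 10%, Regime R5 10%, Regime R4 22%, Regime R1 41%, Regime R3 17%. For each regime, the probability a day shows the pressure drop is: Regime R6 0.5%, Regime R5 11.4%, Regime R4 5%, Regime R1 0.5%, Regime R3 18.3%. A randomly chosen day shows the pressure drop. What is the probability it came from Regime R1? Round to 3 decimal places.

Prior × likelihood for each hypothesis:
  Regime R6: 0.1 × 0.005 = 0.0005
  Regime R5: 0.1 × 0.114 = 0.0114
  Regime R4: 0.22 × 0.05 = 0.011
  Regime R1: 0.41 × 0.005 = 0.00205
  Regime R3: 0.17 × 0.183 = 0.03111
Total = 0.05606.
P(Regime R1 | evidence) = 0.00205 / 0.05606 ≈ 0.037.

0.037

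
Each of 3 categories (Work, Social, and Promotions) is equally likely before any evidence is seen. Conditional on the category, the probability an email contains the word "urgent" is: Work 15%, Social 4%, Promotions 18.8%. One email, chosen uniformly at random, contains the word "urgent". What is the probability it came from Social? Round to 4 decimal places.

0.1058

Since the prior is uniform, the posterior is proportional to the likelihood:
  Work: 0.15
  Social: 0.04
  Promotions: 0.188
Total = 0.378.
P(Social | evidence) = 0.04 / 0.378 ≈ 0.1058.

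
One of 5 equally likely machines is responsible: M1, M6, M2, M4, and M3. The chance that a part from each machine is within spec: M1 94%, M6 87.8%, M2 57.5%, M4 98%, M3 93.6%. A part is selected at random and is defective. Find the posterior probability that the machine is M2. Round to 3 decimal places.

0.615

Taking complements, P(defective | each) = M1 0.06, M6 0.122, M2 0.425, M4 0.02, M3 0.064.
With a uniform prior (1/5 each), posterior ∝ likelihood:
  M1: 0.06
  M6: 0.122
  M2: 0.425
  M4: 0.02
  M3: 0.064
Normalizing constant = 0.691.
P(M2 | evidence) = 0.425 / 0.691 ≈ 0.615.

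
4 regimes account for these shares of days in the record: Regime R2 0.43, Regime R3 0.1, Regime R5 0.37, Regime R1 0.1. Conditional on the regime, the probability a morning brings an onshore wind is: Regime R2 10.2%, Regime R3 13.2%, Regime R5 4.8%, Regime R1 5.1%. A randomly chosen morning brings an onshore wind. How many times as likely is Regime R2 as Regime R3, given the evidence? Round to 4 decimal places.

By Bayes' rule, posterior ∝ prior × likelihood:
  Regime R2: 0.43 × 0.102 = 0.04386
  Regime R3: 0.1 × 0.132 = 0.0132
  Regime R5: 0.37 × 0.048 = 0.01776
  Regime R1: 0.1 × 0.051 = 0.0051
Normalizing constant = 0.07992.
The ratio is 0.04386 / 0.0132 (the normalizer cancels) = 3.3227.

3.3227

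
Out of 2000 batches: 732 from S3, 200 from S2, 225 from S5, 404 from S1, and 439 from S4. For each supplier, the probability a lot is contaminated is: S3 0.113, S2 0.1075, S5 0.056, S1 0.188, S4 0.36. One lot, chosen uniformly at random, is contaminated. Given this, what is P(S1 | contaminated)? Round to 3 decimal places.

0.217

Prior × likelihood for each hypothesis:
  S3: 0.366 × 0.113 = 0.041358
  S2: 0.1 × 0.1075 = 0.01075
  S5: 0.1125 × 0.056 = 0.0063
  S1: 0.202 × 0.188 = 0.037976
  S4: 0.2195 × 0.36 = 0.07902
Total = 0.175404.
P(S1 | evidence) = 0.037976 / 0.175404 ≈ 0.217.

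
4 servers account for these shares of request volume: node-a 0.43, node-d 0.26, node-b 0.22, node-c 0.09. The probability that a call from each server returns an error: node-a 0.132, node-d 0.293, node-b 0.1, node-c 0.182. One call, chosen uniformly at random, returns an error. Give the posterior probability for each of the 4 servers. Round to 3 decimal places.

Unnormalized posteriors (prior × likelihood):
  node-a: 0.43 × 0.132 = 0.05676
  node-d: 0.26 × 0.293 = 0.07618
  node-b: 0.22 × 0.1 = 0.022
  node-c: 0.09 × 0.182 = 0.01638
Sum = 0.17132.
P(node-a | error) = 0.05676/0.17132 ≈ 0.331
P(node-d | error) = 0.07618/0.17132 ≈ 0.445
P(node-b | error) = 0.022/0.17132 ≈ 0.128
P(node-c | error) = 0.01638/0.17132 ≈ 0.096

node-a 0.331, node-d 0.445, node-b 0.128, node-c 0.096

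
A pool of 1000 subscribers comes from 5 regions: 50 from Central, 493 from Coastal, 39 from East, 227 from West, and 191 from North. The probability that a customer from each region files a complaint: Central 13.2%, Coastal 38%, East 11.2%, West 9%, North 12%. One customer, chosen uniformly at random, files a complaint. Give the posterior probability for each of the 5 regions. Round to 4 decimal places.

Central 0.0273, Coastal 0.7752, East 0.0181, West 0.0845, North 0.0948

Unnormalized posteriors (prior × likelihood):
  Central: 0.05 × 0.132 = 0.0066
  Coastal: 0.493 × 0.38 = 0.18734
  East: 0.039 × 0.112 = 0.004368
  West: 0.227 × 0.09 = 0.02043
  North: 0.191 × 0.12 = 0.02292
Sum = 0.241658.
P(Central | complaint) = 0.0066/0.241658 ≈ 0.0273
P(Coastal | complaint) = 0.18734/0.241658 ≈ 0.7752
P(East | complaint) = 0.004368/0.241658 ≈ 0.0181
P(West | complaint) = 0.02043/0.241658 ≈ 0.0845
P(North | complaint) = 0.02292/0.241658 ≈ 0.0948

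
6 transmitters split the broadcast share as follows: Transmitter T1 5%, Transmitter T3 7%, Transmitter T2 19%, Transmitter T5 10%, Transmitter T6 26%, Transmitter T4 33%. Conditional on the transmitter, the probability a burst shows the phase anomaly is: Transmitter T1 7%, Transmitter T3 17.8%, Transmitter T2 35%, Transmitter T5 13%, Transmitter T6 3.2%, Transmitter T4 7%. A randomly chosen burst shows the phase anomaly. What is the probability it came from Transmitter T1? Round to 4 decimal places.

Prior × likelihood for each hypothesis:
  Transmitter T1: 0.05 × 0.07 = 0.0035
  Transmitter T3: 0.07 × 0.178 = 0.01246
  Transmitter T2: 0.19 × 0.35 = 0.0665
  Transmitter T5: 0.1 × 0.13 = 0.013
  Transmitter T6: 0.26 × 0.032 = 0.00832
  Transmitter T4: 0.33 × 0.07 = 0.0231
Sum = 0.12688.
P(Transmitter T1 | evidence) = 0.0035 / 0.12688 ≈ 0.0276.

0.0276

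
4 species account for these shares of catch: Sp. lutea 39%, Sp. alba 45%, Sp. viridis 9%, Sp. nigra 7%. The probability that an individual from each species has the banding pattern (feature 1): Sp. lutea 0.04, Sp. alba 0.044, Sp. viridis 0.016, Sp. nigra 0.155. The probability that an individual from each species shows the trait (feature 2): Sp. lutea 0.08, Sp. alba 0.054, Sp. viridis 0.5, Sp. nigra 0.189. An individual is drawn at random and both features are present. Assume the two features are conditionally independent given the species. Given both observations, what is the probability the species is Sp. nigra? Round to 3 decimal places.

0.403

Compute prior × likelihood for every hypothesis:
  Sp. lutea: 0.39 × 0.04 × 0.08 = 0.001248
  Sp. alba: 0.45 × 0.044 × 0.054 = 0.0010692
  Sp. viridis: 0.09 × 0.016 × 0.5 = 0.00072
  Sp. nigra: 0.07 × 0.155 × 0.189 = 0.00205065
Sum = 0.00508785.
P(Sp. nigra | evidence) = 0.00205065 / 0.00508785 ≈ 0.403.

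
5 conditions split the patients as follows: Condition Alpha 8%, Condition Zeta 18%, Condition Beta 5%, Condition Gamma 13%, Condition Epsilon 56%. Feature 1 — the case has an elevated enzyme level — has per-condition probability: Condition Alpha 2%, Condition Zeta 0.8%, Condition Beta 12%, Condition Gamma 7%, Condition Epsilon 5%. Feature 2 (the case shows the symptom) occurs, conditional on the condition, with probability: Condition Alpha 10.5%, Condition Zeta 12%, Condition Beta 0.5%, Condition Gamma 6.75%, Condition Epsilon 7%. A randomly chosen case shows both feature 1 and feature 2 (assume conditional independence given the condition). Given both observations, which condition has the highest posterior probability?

Unnormalized posteriors (prior × likelihood):
  Condition Alpha: 0.08 × 0.02 × 0.105 = 0.000168
  Condition Zeta: 0.18 × 0.008 × 0.12 = 0.0001728
  Condition Beta: 0.05 × 0.12 × 0.005 = 0.00003
  Condition Gamma: 0.13 × 0.07 × 0.0675 = 0.00061425
  Condition Epsilon: 0.56 × 0.05 × 0.07 = 0.00196
Sum = 0.00294505.
Largest term belongs to Condition Epsilon, so Condition Epsilon is most probable.

Condition Epsilon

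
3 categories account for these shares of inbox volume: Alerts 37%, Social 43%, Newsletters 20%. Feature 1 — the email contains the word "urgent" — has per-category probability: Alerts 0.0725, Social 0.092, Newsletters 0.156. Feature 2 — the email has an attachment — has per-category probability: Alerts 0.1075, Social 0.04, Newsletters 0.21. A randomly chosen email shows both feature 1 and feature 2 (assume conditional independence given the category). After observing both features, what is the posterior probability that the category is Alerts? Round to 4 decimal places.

0.2617

By Bayes' rule, posterior ∝ prior × likelihood:
  Alerts: 0.37 × 0.0725 × 0.1075 = 0.0028836875
  Social: 0.43 × 0.092 × 0.04 = 0.0015824
  Newsletters: 0.2 × 0.156 × 0.21 = 0.006552
Sum = 0.0110180875.
P(Alerts | evidence) = 0.0028836875 / 0.0110180875 ≈ 0.2617.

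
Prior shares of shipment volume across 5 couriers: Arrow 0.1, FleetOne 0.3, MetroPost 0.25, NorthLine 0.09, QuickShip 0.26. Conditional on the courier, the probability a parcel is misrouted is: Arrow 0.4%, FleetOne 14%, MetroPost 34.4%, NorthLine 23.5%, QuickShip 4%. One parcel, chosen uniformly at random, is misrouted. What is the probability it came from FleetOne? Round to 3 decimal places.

Compute prior × likelihood for every hypothesis:
  Arrow: 0.1 × 0.004 = 0.0004
  FleetOne: 0.3 × 0.14 = 0.042
  MetroPost: 0.25 × 0.344 = 0.086
  NorthLine: 0.09 × 0.235 = 0.02115
  QuickShip: 0.26 × 0.04 = 0.0104
Sum = 0.15995.
P(FleetOne | evidence) = 0.042 / 0.15995 ≈ 0.263.

0.263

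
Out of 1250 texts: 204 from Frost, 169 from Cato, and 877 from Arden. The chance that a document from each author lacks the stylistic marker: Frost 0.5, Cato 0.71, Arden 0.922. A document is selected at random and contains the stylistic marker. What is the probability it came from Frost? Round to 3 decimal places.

0.465

Taking complements, P(marker | each) = Frost 0.5, Cato 0.29, Arden 0.078.
Unnormalized posteriors (prior × likelihood):
  Frost: 0.1632 × 0.5 = 0.0816
  Cato: 0.1352 × 0.29 = 0.039208
  Arden: 0.7016 × 0.078 = 0.0547248
Normalizing constant = 0.1755328.
P(Frost | evidence) = 0.0816 / 0.1755328 ≈ 0.465.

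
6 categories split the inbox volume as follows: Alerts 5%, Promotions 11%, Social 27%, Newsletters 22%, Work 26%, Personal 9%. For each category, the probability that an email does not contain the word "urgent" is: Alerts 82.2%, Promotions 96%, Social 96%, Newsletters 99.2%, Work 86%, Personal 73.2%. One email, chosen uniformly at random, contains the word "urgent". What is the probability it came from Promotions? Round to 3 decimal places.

Taking complements, P(urgent-flag | each) = Alerts 0.178, Promotions 0.04, Social 0.04, Newsletters 0.008, Work 0.14, Personal 0.268.
Compute prior × likelihood for every hypothesis:
  Alerts: 0.05 × 0.178 = 0.0089
  Promotions: 0.11 × 0.04 = 0.0044
  Social: 0.27 × 0.04 = 0.0108
  Newsletters: 0.22 × 0.008 = 0.00176
  Work: 0.26 × 0.14 = 0.0364
  Personal: 0.09 × 0.268 = 0.02412
Total = 0.08638.
P(Promotions | evidence) = 0.0044 / 0.08638 ≈ 0.051.

0.051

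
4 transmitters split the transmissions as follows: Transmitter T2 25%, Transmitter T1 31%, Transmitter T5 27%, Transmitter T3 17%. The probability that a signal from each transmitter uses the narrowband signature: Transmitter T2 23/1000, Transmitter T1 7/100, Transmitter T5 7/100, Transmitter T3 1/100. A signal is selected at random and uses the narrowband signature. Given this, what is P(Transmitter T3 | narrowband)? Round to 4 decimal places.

0.0354

Unnormalized posteriors (prior × likelihood):
  Transmitter T2: 0.25 × 0.023 = 0.00575
  Transmitter T1: 0.31 × 0.07 = 0.0217
  Transmitter T5: 0.27 × 0.07 = 0.0189
  Transmitter T3: 0.17 × 0.01 = 0.0017
Total = 0.04805.
P(Transmitter T3 | evidence) = 0.0017 / 0.04805 ≈ 0.0354.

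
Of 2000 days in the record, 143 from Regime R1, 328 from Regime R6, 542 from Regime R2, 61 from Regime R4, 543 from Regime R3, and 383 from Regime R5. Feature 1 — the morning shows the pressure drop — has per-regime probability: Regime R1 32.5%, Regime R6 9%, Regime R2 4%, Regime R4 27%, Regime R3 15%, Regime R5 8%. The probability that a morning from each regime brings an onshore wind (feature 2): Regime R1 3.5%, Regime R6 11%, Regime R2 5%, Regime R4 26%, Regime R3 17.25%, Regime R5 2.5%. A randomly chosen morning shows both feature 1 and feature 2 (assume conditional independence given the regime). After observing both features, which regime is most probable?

Regime R3

Compute prior × likelihood for every hypothesis:
  Regime R1: 0.0715 × 0.325 × 0.035 = 0.0008133125
  Regime R6: 0.164 × 0.09 × 0.11 = 0.0016236
  Regime R2: 0.271 × 0.04 × 0.05 = 0.000542
  Regime R4: 0.0305 × 0.27 × 0.26 = 0.0021411
  Regime R3: 0.2715 × 0.15 × 0.1725 = 0.0070250625
  Regime R5: 0.1915 × 0.08 × 0.025 = 0.000383
Total = 0.012528075.
Largest term belongs to Regime R3, so Regime R3 is most probable.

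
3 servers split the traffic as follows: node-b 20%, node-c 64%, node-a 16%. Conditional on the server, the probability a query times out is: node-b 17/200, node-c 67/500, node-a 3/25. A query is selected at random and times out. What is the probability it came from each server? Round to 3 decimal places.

By Bayes' rule, posterior ∝ prior × likelihood:
  node-b: 0.2 × 0.085 = 0.017
  node-c: 0.64 × 0.134 = 0.08576
  node-a: 0.16 × 0.12 = 0.0192
Normalizing constant = 0.12196.
P(node-b | timeout) = 0.017/0.12196 ≈ 0.139
P(node-c | timeout) = 0.08576/0.12196 ≈ 0.703
P(node-a | timeout) = 0.0192/0.12196 ≈ 0.157
(Check: 0.139+0.703+0.157 = 0.999.)

node-b 0.139, node-c 0.703, node-a 0.157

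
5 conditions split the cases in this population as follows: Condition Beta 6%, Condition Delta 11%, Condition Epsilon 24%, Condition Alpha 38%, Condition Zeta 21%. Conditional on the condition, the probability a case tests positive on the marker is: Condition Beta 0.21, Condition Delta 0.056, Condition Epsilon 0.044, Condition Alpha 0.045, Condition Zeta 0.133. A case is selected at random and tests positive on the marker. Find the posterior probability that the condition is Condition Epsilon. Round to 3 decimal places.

Compute prior × likelihood for every hypothesis:
  Condition Beta: 0.06 × 0.21 = 0.0126
  Condition Delta: 0.11 × 0.056 = 0.00616
  Condition Epsilon: 0.24 × 0.044 = 0.01056
  Condition Alpha: 0.38 × 0.045 = 0.0171
  Condition Zeta: 0.21 × 0.133 = 0.02793
Sum = 0.07435.
P(Condition Epsilon | evidence) = 0.01056 / 0.07435 ≈ 0.142.

0.142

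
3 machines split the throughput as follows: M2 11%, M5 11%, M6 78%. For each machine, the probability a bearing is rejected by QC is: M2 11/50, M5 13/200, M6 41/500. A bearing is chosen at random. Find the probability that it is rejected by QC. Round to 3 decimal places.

0.095

Compute prior × likelihood for every hypothesis:
  M2: 0.11 × 0.22 = 0.0242
  M5: 0.11 × 0.065 = 0.00715
  M6: 0.78 × 0.082 = 0.06396
P(rejected) = 0.0242 + 0.00715 + 0.06396 = 0.09531 → 0.095.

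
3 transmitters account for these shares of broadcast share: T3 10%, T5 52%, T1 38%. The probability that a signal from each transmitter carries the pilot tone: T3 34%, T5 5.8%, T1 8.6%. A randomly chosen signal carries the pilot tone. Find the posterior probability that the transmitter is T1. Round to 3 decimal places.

0.337

Unnormalized posteriors (prior × likelihood):
  T3: 0.1 × 0.34 = 0.034
  T5: 0.52 × 0.058 = 0.03016
  T1: 0.38 × 0.086 = 0.03268
Total = 0.09684.
P(T1 | evidence) = 0.03268 / 0.09684 ≈ 0.337.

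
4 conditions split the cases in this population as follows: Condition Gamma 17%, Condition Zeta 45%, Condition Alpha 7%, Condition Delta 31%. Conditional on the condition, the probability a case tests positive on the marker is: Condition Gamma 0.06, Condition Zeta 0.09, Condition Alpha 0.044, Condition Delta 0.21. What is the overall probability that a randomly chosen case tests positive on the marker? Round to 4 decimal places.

Unnormalized posteriors (prior × likelihood):
  Condition Gamma: 0.17 × 0.06 = 0.0102
  Condition Zeta: 0.45 × 0.09 = 0.0405
  Condition Alpha: 0.07 × 0.044 = 0.00308
  Condition Delta: 0.31 × 0.21 = 0.0651
P(marker-positive) = 0.0102 + 0.0405 + 0.00308 + 0.0651 = 0.11888 → 0.1189.

0.1189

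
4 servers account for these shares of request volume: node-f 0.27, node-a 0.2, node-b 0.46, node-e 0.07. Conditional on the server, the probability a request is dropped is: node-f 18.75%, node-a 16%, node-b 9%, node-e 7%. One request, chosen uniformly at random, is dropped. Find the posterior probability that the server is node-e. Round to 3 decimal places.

Unnormalized posteriors (prior × likelihood):
  node-f: 0.27 × 0.1875 = 0.050625
  node-a: 0.2 × 0.16 = 0.032
  node-b: 0.46 × 0.09 = 0.0414
  node-e: 0.07 × 0.07 = 0.0049
Total = 0.128925.
P(node-e | evidence) = 0.0049 / 0.128925 ≈ 0.038.

0.038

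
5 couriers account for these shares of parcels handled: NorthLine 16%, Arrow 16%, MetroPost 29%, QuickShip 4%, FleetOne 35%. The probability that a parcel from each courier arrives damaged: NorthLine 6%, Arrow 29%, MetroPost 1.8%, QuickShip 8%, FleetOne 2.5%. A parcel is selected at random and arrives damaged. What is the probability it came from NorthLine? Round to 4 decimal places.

0.1312

By Bayes' rule, posterior ∝ prior × likelihood:
  NorthLine: 0.16 × 0.06 = 0.0096
  Arrow: 0.16 × 0.29 = 0.0464
  MetroPost: 0.29 × 0.018 = 0.00522
  QuickShip: 0.04 × 0.08 = 0.0032
  FleetOne: 0.35 × 0.025 = 0.00875
Sum = 0.07317.
P(NorthLine | evidence) = 0.0096 / 0.07317 ≈ 0.1312.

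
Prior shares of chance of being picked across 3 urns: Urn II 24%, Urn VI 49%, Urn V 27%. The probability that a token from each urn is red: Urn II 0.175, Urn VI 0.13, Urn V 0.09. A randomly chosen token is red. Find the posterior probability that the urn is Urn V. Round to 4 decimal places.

0.1869

Compute prior × likelihood for every hypothesis:
  Urn II: 0.24 × 0.175 = 0.042
  Urn VI: 0.49 × 0.13 = 0.0637
  Urn V: 0.27 × 0.09 = 0.0243
Total = 0.13.
P(Urn V | evidence) = 0.0243 / 0.13 ≈ 0.1869.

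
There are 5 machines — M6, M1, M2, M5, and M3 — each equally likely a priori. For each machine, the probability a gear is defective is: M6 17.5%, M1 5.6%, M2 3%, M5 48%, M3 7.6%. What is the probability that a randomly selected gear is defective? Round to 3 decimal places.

0.163

Since the prior is uniform, the posterior is proportional to the likelihood:
  M6: 0.175
  M1: 0.056
  M2: 0.03
  M5: 0.48
  M3: 0.076
P(defective) = (1/5) × (0.175 + 0.056 + 0.03 + 0.48 + 0.076) = 0.817/5 ≈ 0.163.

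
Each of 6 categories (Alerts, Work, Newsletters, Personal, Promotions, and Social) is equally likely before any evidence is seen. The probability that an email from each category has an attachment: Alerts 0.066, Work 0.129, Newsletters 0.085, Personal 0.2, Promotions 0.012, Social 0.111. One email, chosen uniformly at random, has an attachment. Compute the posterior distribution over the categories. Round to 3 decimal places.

With a uniform prior (1/6 each), posterior ∝ likelihood:
  Alerts: 0.066
  Work: 0.129
  Newsletters: 0.085
  Personal: 0.2
  Promotions: 0.012
  Social: 0.111
Sum = 0.603.
P(Alerts | attachment) = 0.066/0.603 ≈ 0.109
P(Work | attachment) = 0.129/0.603 ≈ 0.214
P(Newsletters | attachment) = 0.085/0.603 ≈ 0.141
P(Personal | attachment) = 0.2/0.603 ≈ 0.332
P(Promotions | attachment) = 0.012/0.603 ≈ 0.020
P(Social | attachment) = 0.111/0.603 ≈ 0.184

Alerts 0.109, Work 0.214, Newsletters 0.141, Personal 0.332, Promotions 0.020, Social 0.184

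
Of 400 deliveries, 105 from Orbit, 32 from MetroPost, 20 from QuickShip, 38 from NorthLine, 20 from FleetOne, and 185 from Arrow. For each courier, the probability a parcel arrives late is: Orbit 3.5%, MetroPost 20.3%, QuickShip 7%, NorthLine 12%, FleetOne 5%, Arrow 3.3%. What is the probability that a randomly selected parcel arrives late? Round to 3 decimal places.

By Bayes' rule, posterior ∝ prior × likelihood:
  Orbit: 0.2625 × 0.035 = 0.0091875
  MetroPost: 0.08 × 0.203 = 0.01624
  QuickShip: 0.05 × 0.07 = 0.0035
  NorthLine: 0.095 × 0.12 = 0.0114
  FleetOne: 0.05 × 0.05 = 0.0025
  Arrow: 0.4625 × 0.033 = 0.0152625
P(late) = 0.0091875 + 0.01624 + 0.0035 + 0.0114 + 0.0025 + 0.0152625 = 0.05809 → 0.058.

0.058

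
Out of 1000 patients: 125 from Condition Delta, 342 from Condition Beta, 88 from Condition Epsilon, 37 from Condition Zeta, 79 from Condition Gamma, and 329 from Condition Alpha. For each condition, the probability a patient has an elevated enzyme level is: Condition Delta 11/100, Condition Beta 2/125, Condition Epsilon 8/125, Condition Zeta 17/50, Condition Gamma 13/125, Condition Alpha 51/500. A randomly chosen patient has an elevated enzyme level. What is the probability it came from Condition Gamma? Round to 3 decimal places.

0.104

Prior × likelihood for each hypothesis:
  Condition Delta: 0.125 × 0.11 = 0.01375
  Condition Beta: 0.342 × 0.016 = 0.005472
  Condition Epsilon: 0.088 × 0.064 = 0.005632
  Condition Zeta: 0.037 × 0.34 = 0.01258
  Condition Gamma: 0.079 × 0.104 = 0.008216
  Condition Alpha: 0.329 × 0.102 = 0.033558
Sum = 0.079208.
P(Condition Gamma | evidence) = 0.008216 / 0.079208 ≈ 0.104.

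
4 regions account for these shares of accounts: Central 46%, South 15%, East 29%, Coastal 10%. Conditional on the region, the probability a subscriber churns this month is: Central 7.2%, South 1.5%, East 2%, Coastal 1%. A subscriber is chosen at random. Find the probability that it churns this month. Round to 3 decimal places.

Prior × likelihood for each hypothesis:
  Central: 0.46 × 0.072 = 0.03312
  South: 0.15 × 0.015 = 0.00225
  East: 0.29 × 0.02 = 0.0058
  Coastal: 0.1 × 0.01 = 0.001
P(churn) = 0.03312 + 0.00225 + 0.0058 + 0.001 = 0.04217 → 0.042.

0.042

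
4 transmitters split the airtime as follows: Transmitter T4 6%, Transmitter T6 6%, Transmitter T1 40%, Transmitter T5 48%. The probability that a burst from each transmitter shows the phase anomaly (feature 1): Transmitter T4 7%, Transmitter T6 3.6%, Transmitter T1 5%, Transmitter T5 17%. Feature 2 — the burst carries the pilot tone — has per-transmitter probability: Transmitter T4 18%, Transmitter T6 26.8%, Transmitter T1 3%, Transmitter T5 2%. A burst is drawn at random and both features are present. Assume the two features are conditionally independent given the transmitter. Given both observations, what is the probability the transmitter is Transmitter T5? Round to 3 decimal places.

Compute prior × likelihood for every hypothesis:
  Transmitter T4: 0.06 × 0.07 × 0.18 = 0.000756
  Transmitter T6: 0.06 × 0.036 × 0.268 = 0.00057888
  Transmitter T1: 0.4 × 0.05 × 0.03 = 0.0006
  Transmitter T5: 0.48 × 0.17 × 0.02 = 0.001632
Sum = 0.00356688.
P(Transmitter T5 | evidence) = 0.001632 / 0.00356688 ≈ 0.458.

0.458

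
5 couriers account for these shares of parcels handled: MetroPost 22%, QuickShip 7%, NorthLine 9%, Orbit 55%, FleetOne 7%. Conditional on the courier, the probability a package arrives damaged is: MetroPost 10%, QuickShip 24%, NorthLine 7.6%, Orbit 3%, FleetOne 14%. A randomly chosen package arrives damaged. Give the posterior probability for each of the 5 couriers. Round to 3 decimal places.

By Bayes' rule, posterior ∝ prior × likelihood:
  MetroPost: 0.22 × 0.1 = 0.022
  QuickShip: 0.07 × 0.24 = 0.0168
  NorthLine: 0.09 × 0.076 = 0.00684
  Orbit: 0.55 × 0.03 = 0.0165
  FleetOne: 0.07 × 0.14 = 0.0098
Normalizing constant = 0.07194.
P(MetroPost | damaged) = 0.022/0.07194 ≈ 0.306
P(QuickShip | damaged) = 0.0168/0.07194 ≈ 0.234
P(NorthLine | damaged) = 0.00684/0.07194 ≈ 0.095
P(Orbit | damaged) = 0.0165/0.07194 ≈ 0.229
P(FleetOne | damaged) = 0.0098/0.07194 ≈ 0.136
(Check: 0.306+0.234+0.095+0.229+0.136 = 1.000.)

MetroPost 0.306, QuickShip 0.234, NorthLine 0.095, Orbit 0.229, FleetOne 0.136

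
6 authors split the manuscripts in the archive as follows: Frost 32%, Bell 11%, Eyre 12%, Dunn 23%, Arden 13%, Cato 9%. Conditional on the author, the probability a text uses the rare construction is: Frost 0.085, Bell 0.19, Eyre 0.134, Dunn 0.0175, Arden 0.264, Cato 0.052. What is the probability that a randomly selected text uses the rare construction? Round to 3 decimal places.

0.107

By Bayes' rule, posterior ∝ prior × likelihood:
  Frost: 0.32 × 0.085 = 0.0272
  Bell: 0.11 × 0.19 = 0.0209
  Eyre: 0.12 × 0.134 = 0.01608
  Dunn: 0.23 × 0.0175 = 0.004025
  Arden: 0.13 × 0.264 = 0.03432
  Cato: 0.09 × 0.052 = 0.00468
P(rare-form) = 0.0272 + 0.0209 + 0.01608 + 0.004025 + 0.03432 + 0.00468 = 0.107205 → 0.107.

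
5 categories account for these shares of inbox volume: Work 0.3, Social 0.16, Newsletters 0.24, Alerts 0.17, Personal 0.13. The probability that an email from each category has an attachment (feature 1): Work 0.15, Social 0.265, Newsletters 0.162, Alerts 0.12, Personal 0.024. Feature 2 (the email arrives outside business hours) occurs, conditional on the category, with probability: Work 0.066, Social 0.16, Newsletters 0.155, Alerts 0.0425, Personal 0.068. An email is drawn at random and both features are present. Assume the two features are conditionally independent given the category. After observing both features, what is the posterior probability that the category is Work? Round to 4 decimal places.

Unnormalized posteriors (prior × likelihood):
  Work: 0.3 × 0.15 × 0.066 = 0.00297
  Social: 0.16 × 0.265 × 0.16 = 0.006784
  Newsletters: 0.24 × 0.162 × 0.155 = 0.0060264
  Alerts: 0.17 × 0.12 × 0.0425 = 0.000867
  Personal: 0.13 × 0.024 × 0.068 = 0.00021216
Total = 0.01685956.
P(Work | evidence) = 0.00297 / 0.01685956 ≈ 0.1762.

0.1762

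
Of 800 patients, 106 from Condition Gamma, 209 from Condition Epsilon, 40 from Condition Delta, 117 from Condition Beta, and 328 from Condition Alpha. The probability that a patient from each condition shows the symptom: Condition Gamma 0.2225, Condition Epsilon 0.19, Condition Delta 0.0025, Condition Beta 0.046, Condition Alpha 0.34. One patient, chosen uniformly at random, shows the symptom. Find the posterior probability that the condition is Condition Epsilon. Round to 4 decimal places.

0.2202

Unnormalized posteriors (prior × likelihood):
  Condition Gamma: 0.1325 × 0.2225 = 0.02948125
  Condition Epsilon: 0.26125 × 0.19 = 0.0496375
  Condition Delta: 0.05 × 0.0025 = 0.000125
  Condition Beta: 0.14625 × 0.046 = 0.0067275
  Condition Alpha: 0.41 × 0.34 = 0.1394
Normalizing constant = 0.22537125.
P(Condition Epsilon | evidence) = 0.0496375 / 0.22537125 ≈ 0.2202.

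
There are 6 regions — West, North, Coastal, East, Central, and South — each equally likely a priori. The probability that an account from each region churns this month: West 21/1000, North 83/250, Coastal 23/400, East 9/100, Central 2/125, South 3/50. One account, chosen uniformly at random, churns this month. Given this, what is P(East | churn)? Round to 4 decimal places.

0.1561

With a uniform prior (1/6 each), posterior ∝ likelihood:
  West: 0.021
  North: 0.332
  Coastal: 0.0575
  East: 0.09
  Central: 0.016
  South: 0.06
Sum = 0.5765.
P(East | evidence) = 0.09 / 0.5765 ≈ 0.1561.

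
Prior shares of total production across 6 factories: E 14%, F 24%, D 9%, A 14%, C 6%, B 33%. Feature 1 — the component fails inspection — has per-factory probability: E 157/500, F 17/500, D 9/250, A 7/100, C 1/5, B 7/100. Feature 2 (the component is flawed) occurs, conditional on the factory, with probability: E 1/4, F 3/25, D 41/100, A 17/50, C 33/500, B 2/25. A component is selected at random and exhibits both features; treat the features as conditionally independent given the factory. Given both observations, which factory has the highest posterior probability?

By Bayes' rule, posterior ∝ prior × likelihood:
  E: 0.14 × 0.314 × 0.25 = 0.01099
  F: 0.24 × 0.034 × 0.12 = 0.0009792
  D: 0.09 × 0.036 × 0.41 = 0.0013284
  A: 0.14 × 0.07 × 0.34 = 0.003332
  C: 0.06 × 0.2 × 0.066 = 0.000792
  B: 0.33 × 0.07 × 0.08 = 0.001848
Total = 0.0192696.
Largest term belongs to E, so E is most probable.

E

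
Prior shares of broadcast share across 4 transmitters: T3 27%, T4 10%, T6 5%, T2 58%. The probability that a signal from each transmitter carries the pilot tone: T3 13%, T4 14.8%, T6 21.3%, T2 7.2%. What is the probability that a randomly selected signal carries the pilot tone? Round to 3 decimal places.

Compute prior × likelihood for every hypothesis:
  T3: 0.27 × 0.13 = 0.0351
  T4: 0.1 × 0.148 = 0.0148
  T6: 0.05 × 0.213 = 0.01065
  T2: 0.58 × 0.072 = 0.04176
P(pilot) = 0.0351 + 0.0148 + 0.01065 + 0.04176 = 0.10231 → 0.102.

0.102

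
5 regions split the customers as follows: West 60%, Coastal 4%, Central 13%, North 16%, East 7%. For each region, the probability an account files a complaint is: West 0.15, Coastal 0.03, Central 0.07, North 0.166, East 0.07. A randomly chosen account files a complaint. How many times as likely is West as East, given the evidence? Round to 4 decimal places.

18.3673

Compute prior × likelihood for every hypothesis:
  West: 0.6 × 0.15 = 0.09
  Coastal: 0.04 × 0.03 = 0.0012
  Central: 0.13 × 0.07 = 0.0091
  North: 0.16 × 0.166 = 0.02656
  East: 0.07 × 0.07 = 0.0049
Normalizing constant = 0.13176.
The ratio is 0.09 / 0.0049 (the normalizer cancels) = 18.3673.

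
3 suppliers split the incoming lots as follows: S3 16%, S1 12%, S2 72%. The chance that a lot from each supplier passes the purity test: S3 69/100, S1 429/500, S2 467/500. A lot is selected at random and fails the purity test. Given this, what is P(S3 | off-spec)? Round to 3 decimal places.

Taking complements, P(off-spec | each) = S3 0.31, S1 0.142, S2 0.066.
Prior × likelihood for each hypothesis:
  S3: 0.16 × 0.31 = 0.0496
  S1: 0.12 × 0.142 = 0.01704
  S2: 0.72 × 0.066 = 0.04752
Total = 0.11416.
P(S3 | evidence) = 0.0496 / 0.11416 ≈ 0.434.

0.434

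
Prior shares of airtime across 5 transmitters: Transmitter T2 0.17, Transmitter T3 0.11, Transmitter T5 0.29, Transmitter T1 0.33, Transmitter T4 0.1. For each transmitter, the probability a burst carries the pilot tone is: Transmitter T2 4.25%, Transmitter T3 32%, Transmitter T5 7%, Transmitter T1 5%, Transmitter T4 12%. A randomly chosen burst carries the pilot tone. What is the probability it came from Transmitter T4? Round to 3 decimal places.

Unnormalized posteriors (prior × likelihood):
  Transmitter T2: 0.17 × 0.0425 = 0.007225
  Transmitter T3: 0.11 × 0.32 = 0.0352
  Transmitter T5: 0.29 × 0.07 = 0.0203
  Transmitter T1: 0.33 × 0.05 = 0.0165
  Transmitter T4: 0.1 × 0.12 = 0.012
Sum = 0.091225.
P(Transmitter T4 | evidence) = 0.012 / 0.091225 ≈ 0.132.

0.132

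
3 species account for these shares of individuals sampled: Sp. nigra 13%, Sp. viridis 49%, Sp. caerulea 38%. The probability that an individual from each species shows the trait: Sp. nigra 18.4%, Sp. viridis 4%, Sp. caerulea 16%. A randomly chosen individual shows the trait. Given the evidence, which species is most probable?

Sp. caerulea

Compute prior × likelihood for every hypothesis:
  Sp. nigra: 0.13 × 0.184 = 0.02392
  Sp. viridis: 0.49 × 0.04 = 0.0196
  Sp. caerulea: 0.38 × 0.16 = 0.0608
Normalizing constant = 0.10432.
Largest term belongs to Sp. caerulea, so Sp. caerulea is most probable.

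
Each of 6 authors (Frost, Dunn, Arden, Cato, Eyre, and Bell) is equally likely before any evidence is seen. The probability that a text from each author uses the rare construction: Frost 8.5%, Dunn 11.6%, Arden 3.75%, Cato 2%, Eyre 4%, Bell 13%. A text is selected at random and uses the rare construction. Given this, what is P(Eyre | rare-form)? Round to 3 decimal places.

0.093

Since the prior is uniform, the posterior is proportional to the likelihood:
  Frost: 0.085
  Dunn: 0.116
  Arden: 0.0375
  Cato: 0.02
  Eyre: 0.04
  Bell: 0.13
Sum = 0.4285.
P(Eyre | evidence) = 0.04 / 0.4285 ≈ 0.093.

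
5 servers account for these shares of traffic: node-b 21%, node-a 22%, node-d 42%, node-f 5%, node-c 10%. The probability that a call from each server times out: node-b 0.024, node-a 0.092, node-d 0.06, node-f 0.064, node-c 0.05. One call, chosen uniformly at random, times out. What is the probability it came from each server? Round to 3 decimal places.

node-b 0.086, node-a 0.345, node-d 0.429, node-f 0.055, node-c 0.085

Prior × likelihood for each hypothesis:
  node-b: 0.21 × 0.024 = 0.00504
  node-a: 0.22 × 0.092 = 0.02024
  node-d: 0.42 × 0.06 = 0.0252
  node-f: 0.05 × 0.064 = 0.0032
  node-c: 0.1 × 0.05 = 0.005
Sum = 0.05868.
P(node-b | timeout) = 0.00504/0.05868 ≈ 0.086
P(node-a | timeout) = 0.02024/0.05868 ≈ 0.345
P(node-d | timeout) = 0.0252/0.05868 ≈ 0.429
P(node-f | timeout) = 0.0032/0.05868 ≈ 0.055
P(node-c | timeout) = 0.005/0.05868 ≈ 0.085
(Check: 0.086+0.345+0.429+0.055+0.085 = 1.000.)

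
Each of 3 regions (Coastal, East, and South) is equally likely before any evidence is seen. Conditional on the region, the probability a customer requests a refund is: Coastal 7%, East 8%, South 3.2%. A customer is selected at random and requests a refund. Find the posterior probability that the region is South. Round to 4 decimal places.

0.1758

Since the prior is uniform, the posterior is proportional to the likelihood:
  Coastal: 0.07
  East: 0.08
  South: 0.032
Total = 0.182.
P(South | evidence) = 0.032 / 0.182 ≈ 0.1758.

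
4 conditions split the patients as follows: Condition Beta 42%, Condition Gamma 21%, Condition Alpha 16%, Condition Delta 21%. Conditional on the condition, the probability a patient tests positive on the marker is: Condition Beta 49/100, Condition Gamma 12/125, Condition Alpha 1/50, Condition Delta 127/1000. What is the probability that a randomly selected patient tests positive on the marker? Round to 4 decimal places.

By Bayes' rule, posterior ∝ prior × likelihood:
  Condition Beta: 0.42 × 0.49 = 0.2058
  Condition Gamma: 0.21 × 0.096 = 0.02016
  Condition Alpha: 0.16 × 0.02 = 0.0032
  Condition Delta: 0.21 × 0.127 = 0.02667
P(marker-positive) = 0.2058 + 0.02016 + 0.0032 + 0.02667 = 0.25583 → 0.2558.

0.2558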